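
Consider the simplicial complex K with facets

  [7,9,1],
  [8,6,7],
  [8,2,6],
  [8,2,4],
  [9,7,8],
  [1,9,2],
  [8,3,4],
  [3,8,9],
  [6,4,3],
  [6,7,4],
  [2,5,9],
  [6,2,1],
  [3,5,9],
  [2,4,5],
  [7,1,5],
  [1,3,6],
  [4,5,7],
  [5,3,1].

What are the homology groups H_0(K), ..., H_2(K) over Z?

Fix the vertex order 1 < 2 < 3 < 4 < 5 < 6 < 7 < 8 < 9 and write every simplex with vertices in increasing order. Then dim K = 2 and the simplices of K are:

  0-simplices (9): [1], [2], [3], [4], [5], [6], [7], [8], [9]
  1-simplices (27): (27 of them)
  2-simplices (18): [1,2,6], [1,2,9], [1,3,5], [1,3,6], [1,5,7], [1,7,9], [2,4,5], [2,4,8], [2,5,9], [2,6,8], [3,4,6], [3,4,8], [3,5,9], [3,8,9], [4,5,7], [4,6,7], [6,7,8], [7,8,9]

giving chain groups C_0 ≅ Z^9, C_1 ≅ Z^27, C_2 ≅ Z^18.

∂_1: C_1 → C_0 sends each edge [p,q] (with p < q) to q − p. For instance
  ∂[7,9] = [9] − [7].
As a 9×27 matrix over Z this has rank 8, with invariant factors (1,1,1,1,1,1,1,1).

∂_2: C_2 → C_1 acts by ∂[p,q,r] = [q,r] − [p,r] + [p,q]. For instance
  ∂[4,6,7] = [6,7] − [4,7] + [4,6],
  ∂[3,4,8] = [4,8] − [3,8] + [3,4].
The resulting 27×18 matrix has rank 18, and its Smith normal form has invariant factors (1,1,1,1,1,1,1,1,1,1,1,1,1,1,1,1,1,2).

Now H_k = ker ∂_k / im ∂_{k+1}, so:

  H_0: rank C_0 − rank ∂_1 = 9 − 8 = 1, and the invariant factors of ∂_1 are all 1, so H_0 ≅ Z.
  H_1: rank ker ∂_1 − rank ∂_2 = (27 − 8) − 18 = 1, and ∂_2 has invariant factor 2 > 1, so H_1 ≅ Z × Z/2.
  H_2: rank ker ∂_2 − rank ∂_3 = (18 − 18) − 0 = 0, and there is no ∂_3, so H_2 ≅ 0.

(K is a triangulation of the Klein bottle.)

H_0 ≅ Z,  H_1 ≅ Z × Z/2,  H_2 = 0.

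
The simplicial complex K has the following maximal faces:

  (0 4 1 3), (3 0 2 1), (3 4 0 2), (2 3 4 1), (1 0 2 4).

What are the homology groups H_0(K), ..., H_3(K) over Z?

We work with the vertex ordering 0 < 1 < 2 < 3 < 4. The simplices of K, each written with vertices in increasing order, are:

  0-simplices (5): [0], [1], [2], [3], [4]
  1-simplices (10): [0,1], [0,2], [0,3], [0,4], [1,2], [1,3], [1,4], [2,3], [2,4], [3,4]
  2-simplices (10): [0,1,2], [0,1,3], [0,1,4], [0,2,3], [0,2,4], [0,3,4], [1,2,3], [1,2,4], [1,3,4], [2,3,4]
  3-simplices (5): [0,1,2,3], [0,1,2,4], [0,1,3,4], [0,2,3,4], [1,2,3,4]

Hence C_0 ≅ Z^5, C_1 ≅ Z^10, C_2 ≅ Z^10, C_3 ≅ Z^5.

Boundary ∂_1: C_1 → C_0 maps an edge to its endpoints' difference, ∂[p,q] = q − p.
The 5×10 boundary matrix has rank 4 and Smith normal form diag(1,1,1,1).

Boundary ∂_2: C_2 → C_1 maps a triangle to the signed sum of its edges. For instance
  ∂[0,3,4] = [3,4] − [0,4] + [0,3],
  ∂[0,1,4] = [1,4] − [0,4] + [0,1].
The 10×10 boundary matrix has rank 6 and Smith normal form diag(1,1,1,1,1,1).

The boundary map ∂_3: C_3 → C_2 sends each 3-simplex σ to the alternating sum Σ_i (−1)^i (σ with its i-th vertex removed). For instance
  ∂[1,2,3,4] = [2,3,4] − [1,3,4] + [1,2,4] − [1,2,3],
  ∂[0,2,3,4] = [2,3,4] − [0,3,4] + [0,2,4] − [0,2,3].
This gives a 10×5 integer matrix of rank 4; reducing to Smith normal form yields diagonal entries (1,1,1,1).

Now H_k = ker ∂_k / im ∂_{k+1}, so:

  H_0: rank C_0 − rank ∂_1 = 5 − 4 = 1, and the invariant factors of ∂_1 are all 1, so H_0 ≅ Z.
  H_1: rank ker ∂_1 − rank ∂_2 = (10 − 4) − 6 = 0, and the invariant factors of ∂_2 are all 1, so H_1 ≅ 0.
  H_2: rank ker ∂_2 − rank ∂_3 = (10 − 6) − 4 = 0, and the invariant factors of ∂_3 are all 1, so H_2 ≅ 0.
  H_3: rank ker ∂_3 − rank ∂_4 = (5 − 4) − 0 = 1, and there is no ∂_4, so H_3 ≅ Z.

(K is a triangulation of the 3-sphere S^3.)

H_0 = Z,  H_1 = 0,  H_2 = 0,  H_3 = Z.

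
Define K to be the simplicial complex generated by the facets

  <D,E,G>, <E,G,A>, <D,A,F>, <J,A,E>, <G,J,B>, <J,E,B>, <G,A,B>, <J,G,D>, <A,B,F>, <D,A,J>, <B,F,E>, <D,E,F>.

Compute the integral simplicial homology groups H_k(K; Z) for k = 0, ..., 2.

We work with the vertex ordering A < B < D < E < F < G < J. The simplices of K, each written with vertices in increasing order, are:

  0-simplices (7): A, B, D, E, F, G, J
  1-simplices (18): AB, AD, AE, AF, AG, AJ, BE, BF, BG, BJ, DE, DF, DG, DJ, EF, EG, EJ, GJ
  2-simplices (12): ABF, ABG, ADF, ADJ, AEG, AEJ, BEF, BEJ, BGJ, DEF, DEG, DGJ

Hence C_0 ≅ Z^7, C_1 ≅ Z^18, C_2 ≅ Z^12.

The boundary map ∂_1: C_1 → C_0 maps an edge to its endpoints' difference, ∂[p,q] = q − p. For instance
  ∂AG = G − A.
This gives a 7×18 integer matrix of rank 6; reducing to Smith normal form yields diagonal entries (1,1,1,1,1,1).

The boundary map ∂_2: C_2 → C_1 acts by ∂[p,q,r] = [q,r] − [p,r] + [p,q]. For instance
  ∂BGJ = GJ − BJ + BG,
  ∂BEJ = EJ − BJ + BE.
This gives a 18×12 integer matrix of rank 12; reducing to Smith normal form yields diagonal entries (1,1,1,1,1,1,1,1,1,1,1,2).

Reading off H_k = ker ∂_k / im ∂_{k+1}:

  H_0: rank C_0 − rank ∂_1 = 7 − 6 = 1, and the invariant factors of ∂_1 are all 1, so H_0 ≅ Z.
  H_1: rank ker ∂_1 − rank ∂_2 = (18 − 6) − 12 = 0, and ∂_2 has invariant factor 2 > 1, so H_1 ≅ Z/2.
  H_2: rank ker ∂_2 − rank ∂_3 = (12 − 12) − 0 = 0, and there is no ∂_3, so H_2 ≅ 0.

H_0 ≅ Z,  H_1 ≅ Z/2,  H_2 = 0.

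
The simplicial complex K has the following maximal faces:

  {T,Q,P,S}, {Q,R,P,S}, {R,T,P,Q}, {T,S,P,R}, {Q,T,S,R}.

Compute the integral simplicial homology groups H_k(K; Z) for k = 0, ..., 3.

H_0 ≅ Z,  H_1 = 0,  H_2 = 0,  H_3 ≅ Z.

We work with the vertex ordering P < Q < R < S < T. The simplices of K, each written with vertices in increasing order, are:

  0-simplices (5): P, Q, R, S, T
  1-simplices (10): PQ, PR, PS, PT, QR, QS, QT, RS, RT, ST
  2-simplices (10): PQR, PQS, PQT, PRS, PRT, PST, QRS, QRT, QST, RST
  3-simplices (5): PQRS, PQRT, PQST, PRST, QRST

so the chain groups are C_0 ≅ Z^5, C_1 ≅ Z^10, C_2 ≅ Z^10, C_3 ≅ Z^5.

∂_1: C_1 → C_0 sends each edge [p,q] (with p < q) to q − p.
This gives a 5×10 integer matrix of rank 4; reducing to Smith normal form yields diagonal entries (1,1,1,1).

Boundary ∂_2: C_2 → C_1 maps a triangle to the signed sum of its edges. For instance
  ∂PRT = RT − PT + PR,
  ∂QRT = RT − QT + QR.
As a 10×10 matrix over Z this has rank 6, with invariant factors (1,1,1,1,1,1).

∂_3: C_3 → C_2 sends each 3-simplex σ to the alternating sum Σ_i (−1)^i (σ with its i-th vertex removed). For instance
  ∂PQRT = QRT − PRT + PQT − PQR,
  ∂PQST = QST − PST + PQT − PQS.
The 10×5 boundary matrix has rank 4 and Smith normal form diag(1,1,1,1).

Reading off H_k = ker ∂_k / im ∂_{k+1}:

  H_0: rank C_0 − rank ∂_1 = 5 − 4 = 1, and the invariant factors of ∂_1 are all 1, so H_0 ≅ Z.
  H_1: rank ker ∂_1 − rank ∂_2 = (10 − 4) − 6 = 0, and the invariant factors of ∂_2 are all 1, so H_1 ≅ 0.
  H_2: rank ker ∂_2 − rank ∂_3 = (10 − 6) − 4 = 0, and the invariant factors of ∂_3 are all 1, so H_2 ≅ 0.
  H_3: rank ker ∂_3 − rank ∂_4 = (5 − 4) − 0 = 1, and there is no ∂_4, so H_3 ≅ Z.

As a check, the Euler characteristic is 5 − 10 + 10 − 5 = 0, which agrees with 1 − 0 + 0 − 1 = 0.
(K is a triangulation of the 3-sphere S^3.)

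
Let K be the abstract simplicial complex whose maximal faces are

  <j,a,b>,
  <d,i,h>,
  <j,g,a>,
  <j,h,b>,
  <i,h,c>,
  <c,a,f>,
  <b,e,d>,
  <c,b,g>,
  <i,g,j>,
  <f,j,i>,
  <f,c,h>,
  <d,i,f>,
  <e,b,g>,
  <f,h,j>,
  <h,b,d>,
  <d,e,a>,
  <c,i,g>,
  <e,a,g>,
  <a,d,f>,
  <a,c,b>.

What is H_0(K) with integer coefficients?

Take the total order a < b < c < d < e < f < g < h < i < j on the vertex set. Then K (dimension 2) consists of the simplices:

  0-simplices (10): a, b, c, d, e, f, g, h, i, j
  1-simplices (30): ab, ac, ad, ae, af, ag, aj, bc, bd, be, bg, bh, bj, cf, cg, ch, ci, de, df, dh, di, eg, fh, fi, fj, gi, gj, hi, hj, ij
  2-simplices (20): abc, abj, acf, ade, adf, aeg, agj, bcg, bde, bdh, beg, bhj, cfh, cgi, chi, dfi, dhi, fhj, fij, gij

giving chain groups C_0 ≅ Z^10, C_1 ≅ Z^30, C_2 ≅ Z^20.

∂_1: C_1 → C_0 sends each edge [p,q] (with p < q) to q − p.
The resulting 10×30 matrix has rank 9, and its Smith normal form has invariant factors (1,1,1,1,1,1,1,1,1).

Boundary ∂_2: C_2 → C_1 acts by ∂[p,q,r] = [q,r] − [p,r] + [p,q]. For instance
  ∂bhj = hj − bj + bh,
  ∂chi = hi − ci + ch.
This gives a 30×20 integer matrix of rank 20; reducing to Smith normal form yields diagonal entries (1,1,1,1,1,1,1,1,1,1,1,1,1,1,1,1,1,1,1,2).

Reading off H_k = ker ∂_k / im ∂_{k+1}:

  H_0: rank C_0 − rank ∂_1 = 10 − 9 = 1, and the invariant factors of ∂_1 are all 1, so H_0 ≅ Z.

(K is a triangulation of the Klein bottle.)

H_0 = Z.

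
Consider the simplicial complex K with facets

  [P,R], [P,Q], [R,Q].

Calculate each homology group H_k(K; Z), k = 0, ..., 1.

H_0 ≅ Z,  H_1 ≅ Z.

K has 3 vertices, 3 edges.
rank ∂_0 = 0, rank ∂_1 = 2 ⇒ b_0 = 3 − 0 − 2 = 1; all invariant factors of ∂_1 are 1 so no torsion. So H_0 = Z.
rank ∂_1 = 2, rank ∂_2 = 0 ⇒ b_1 = 3 − 2 − 0 = 1. So H_1 = Z.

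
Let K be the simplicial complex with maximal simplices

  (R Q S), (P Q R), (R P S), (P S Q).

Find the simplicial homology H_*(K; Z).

H_0 ≅ Z,  H_1 = 0,  H_2 ≅ Z.

Fix the vertex order P < Q < R < S and write every simplex with vertices in increasing order. Then dim K = 2 and the simplices of K are:

  0-simplices (4): P, Q, R, S
  1-simplices (6): PQ, PR, PS, QR, QS, RS
  2-simplices (4): PQR, PQS, PRS, QRS

Hence C_0 ≅ Z^4, C_1 ≅ Z^6, C_2 ≅ Z^4.

Boundary ∂_1: C_1 → C_0 sends each edge [p,q] (with p < q) to q − p.
This gives a 4×6 integer matrix of rank 3; reducing to Smith normal form yields diagonal entries (1,1,1).

∂_2: C_2 → C_1 sends each 2-simplex [p,q,r] to [q,r] − [p,r] + [p,q]. For instance
  ∂PQS = QS − PS + PQ,
  ∂PRS = RS − PS + PR.
As a 6×4 matrix over Z this has rank 3, with invariant factors (1,1,1).

Computing H_k = (kernel of ∂_k) / (image of ∂_{k+1}):

  H_0: rank C_0 − rank ∂_1 = 4 − 3 = 1, and the invariant factors of ∂_1 are all 1, so H_0 = Z.
  H_1: rank ker ∂_1 − rank ∂_2 = (6 − 3) − 3 = 0, and the invariant factors of ∂_2 are all 1, so H_1 = 0.
  H_2: rank ker ∂_2 − rank ∂_3 = (4 − 3) − 0 = 1, and there is no ∂_3, so H_2 = Z.

(K is a triangulation of the 2-sphere S^2.)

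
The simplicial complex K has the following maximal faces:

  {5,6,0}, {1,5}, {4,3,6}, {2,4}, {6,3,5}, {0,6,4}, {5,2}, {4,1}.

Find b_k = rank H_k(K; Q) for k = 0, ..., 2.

b_0 = 1, b_1 = 2, b_2 = 0.

K has 7 vertices, 12 edges, 4 triangles.
rank ∂_0 = 0, rank ∂_1 = 6 ⇒ b_0 = 7 − 0 − 6 = 1; all invariant factors of ∂_1 are 1 so no torsion. So H_0 = Z.
rank ∂_1 = 6, rank ∂_2 = 4 ⇒ b_1 = 12 − 6 − 4 = 2; all invariant factors of ∂_2 are 1 so no torsion. So H_1 = Z^2.
rank ∂_2 = 4, rank ∂_3 = 0 ⇒ b_2 = 4 − 4 − 0 = 0. So H_2 = 0.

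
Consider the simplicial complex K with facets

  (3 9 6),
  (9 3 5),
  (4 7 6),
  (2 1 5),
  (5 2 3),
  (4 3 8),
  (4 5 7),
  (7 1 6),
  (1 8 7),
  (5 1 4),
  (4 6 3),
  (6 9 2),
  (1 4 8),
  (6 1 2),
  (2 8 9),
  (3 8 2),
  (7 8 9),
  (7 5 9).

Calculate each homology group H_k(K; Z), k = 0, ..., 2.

H_0 = Z,  H_1 = Z ⊕ Z/2,  H_2 = 0.

Take the total order 1 < 2 < 3 < 4 < 5 < 6 < 7 < 8 < 9 on the vertex set. Then K (dimension 2) consists of the simplices:

  0-simplices (9): [1], [2], [3], [4], [5], [6], [7], [8], [9]
  1-simplices (27): (27 of them)
  2-simplices (18): [1,2,5], [1,2,6], [1,4,5], [1,4,8], [1,6,7], [1,7,8], [2,3,5], [2,3,8], [2,6,9], [2,8,9], [3,4,6], [3,4,8], [3,5,9], [3,6,9], [4,5,7], [4,6,7], [5,7,9], [7,8,9]

Hence C_0 ≅ Z^9, C_1 ≅ Z^27, C_2 ≅ Z^18.

The boundary map ∂_1: C_1 → C_0 sends each edge [p,q] (with p < q) to q − p.
As a 9×27 matrix over Z this has rank 8, with invariant factors (1,1,1,1,1,1,1,1).

Boundary ∂_2: C_2 → C_1 acts by ∂[p,q,r] = [q,r] − [p,r] + [p,q]. For instance
  ∂[1,6,7] = [6,7] − [1,7] + [1,6],
  ∂[4,6,7] = [6,7] − [4,7] + [4,6].
The resulting 27×18 matrix has rank 18, and its Smith normal form has invariant factors (1,1,1,1,1,1,1,1,1,1,1,1,1,1,1,1,1,2).

Computing H_k = (kernel of ∂_k) / (image of ∂_{k+1}):

  H_0: rank C_0 − rank ∂_1 = 9 − 8 = 1, and the invariant factors of ∂_1 are all 1, so H_0 = Z.
  H_1: rank ker ∂_1 − rank ∂_2 = (27 − 8) − 18 = 1, and ∂_2 has invariant factor 2 > 1, so H_1 = Z ⊕ Z/2.
  H_2: rank ker ∂_2 − rank ∂_3 = (18 − 18) − 0 = 0, and there is no ∂_3, so H_2 = 0.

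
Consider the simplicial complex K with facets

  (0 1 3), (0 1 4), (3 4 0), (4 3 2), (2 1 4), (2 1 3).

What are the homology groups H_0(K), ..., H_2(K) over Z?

H_0 = Z,  H_1 = 0,  H_2 = Z.

Fix the vertex order 0 < 1 < 2 < 3 < 4 and write every simplex with vertices in increasing order. Then dim K = 2 and the simplices of K are:

  0-simplices (5): [0], [1], [2], [3], [4]
  1-simplices (9): [0,1], [0,3], [0,4], [1,2], [1,3], [1,4], [2,3], [2,4], [3,4]
  2-simplices (6): [0,1,3], [0,1,4], [0,3,4], [1,2,3], [1,2,4], [2,3,4]

giving chain groups C_0 ≅ Z^5, C_1 ≅ Z^9, C_2 ≅ Z^6.

Boundary ∂_1: C_1 → C_0 is given by ∂[p,q] = [q] − [p]. For instance
  ∂[2,3] = [3] − [2].
The 5×9 boundary matrix has rank 4 and Smith normal form diag(1,1,1,1).

∂_2: C_2 → C_1 acts by ∂[p,q,r] = [q,r] − [p,r] + [p,q]. For instance
  ∂[0,1,4] = [1,4] − [0,4] + [0,1],
  ∂[0,1,3] = [1,3] − [0,3] + [0,1].
As a 9×6 matrix over Z this has rank 5, with invariant factors (1,1,1,1,1).

From H_k ≅ ker(∂_k) / im(∂_{k+1}) we obtain:

  H_0: rank C_0 − rank ∂_1 = 5 − 4 = 1, and the invariant factors of ∂_1 are all 1, so H_0 = Z.
  H_1: rank ker ∂_1 − rank ∂_2 = (9 − 4) − 5 = 0, and the invariant factors of ∂_2 are all 1, so H_1 = 0.
  H_2: rank ker ∂_2 − rank ∂_3 = (6 − 5) − 0 = 1, and there is no ∂_3, so H_2 = Z.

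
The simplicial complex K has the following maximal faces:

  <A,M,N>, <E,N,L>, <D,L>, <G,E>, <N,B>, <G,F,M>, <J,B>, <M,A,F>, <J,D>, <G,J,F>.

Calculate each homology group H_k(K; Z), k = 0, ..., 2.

H_0 ≅ Z,  H_1 ≅ Z^3,  H_2 = 0.

K has 10 vertices, 17 edges, 5 triangles.
rank ∂_0 = 0, rank ∂_1 = 9 ⇒ b_0 = 10 − 0 − 9 = 1; all invariant factors of ∂_1 are 1 so no torsion. So H_0 ≅ Z.
rank ∂_1 = 9, rank ∂_2 = 5 ⇒ b_1 = 17 − 9 − 5 = 3; all invariant factors of ∂_2 are 1 so no torsion. So H_1 ≅ Z^3.
rank ∂_2 = 5, rank ∂_3 = 0 ⇒ b_2 = 5 − 5 − 0 = 0. So H_2 ≅ 0.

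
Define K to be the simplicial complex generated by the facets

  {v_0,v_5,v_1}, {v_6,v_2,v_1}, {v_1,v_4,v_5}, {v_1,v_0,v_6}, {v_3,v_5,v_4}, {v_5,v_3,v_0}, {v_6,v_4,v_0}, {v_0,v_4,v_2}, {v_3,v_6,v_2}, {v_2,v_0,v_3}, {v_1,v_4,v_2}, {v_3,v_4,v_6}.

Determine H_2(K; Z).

H_2 = 0.

K has 7 vertices, 18 edges, 12 triangles.
rank ∂_2 = 12, rank ∂_3 = 0 ⇒ b_2 = 12 − 12 − 0 = 0. So H_2 ≅ 0.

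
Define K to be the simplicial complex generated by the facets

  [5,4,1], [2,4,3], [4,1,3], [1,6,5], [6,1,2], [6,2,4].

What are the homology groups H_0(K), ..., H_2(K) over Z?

Fix the vertex order 1 < 2 < 3 < 4 < 5 < 6 and write every simplex with vertices in increasing order. Then dim K = 2 and the simplices of K are:

  0-simplices (6): [1], [2], [3], [4], [5], [6]
  1-simplices (12): [1,2], [1,3], [1,4], [1,5], [1,6], [2,3], [2,4], [2,6], [3,4], [4,5], [4,6], [5,6]
  2-simplices (6): [1,2,6], [1,3,4], [1,4,5], [1,5,6], [2,3,4], [2,4,6]

so the chain groups are C_0 ≅ Z^6, C_1 ≅ Z^12, C_2 ≅ Z^6.

Boundary ∂_1: C_1 → C_0 sends each edge [p,q] (with p < q) to q − p. For instance
  ∂[4,6] = [6] − [4].
The 6×12 boundary matrix has rank 5 and Smith normal form diag(1,1,1,1,1).

Boundary ∂_2: C_2 → C_1 sends each 2-simplex [p,q,r] to [q,r] − [p,r] + [p,q]. For instance
  ∂[1,4,5] = [4,5] − [1,5] + [1,4],
  ∂[1,3,4] = [3,4] − [1,4] + [1,3].
As a 12×6 matrix over Z this has rank 6, with invariant factors (1,1,1,1,1,1).

Now H_k = ker ∂_k / im ∂_{k+1}, so:

  H_0: rank C_0 − rank ∂_1 = 6 − 5 = 1, and the invariant factors of ∂_1 are all 1, so H_0 = Z.
  H_1: rank ker ∂_1 − rank ∂_2 = (12 − 5) − 6 = 1, and the invariant factors of ∂_2 are all 1, so H_1 = Z.
  H_2: rank ker ∂_2 − rank ∂_3 = (6 − 6) − 0 = 0, and there is no ∂_3, so H_2 = 0.

H_0 ≅ Z,  H_1 ≅ Z,  H_2 = 0.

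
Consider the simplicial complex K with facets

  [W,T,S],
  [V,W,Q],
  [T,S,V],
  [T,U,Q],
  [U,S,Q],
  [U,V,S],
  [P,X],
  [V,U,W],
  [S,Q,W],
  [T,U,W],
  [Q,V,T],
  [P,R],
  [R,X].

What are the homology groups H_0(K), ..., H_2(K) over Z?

H_0 ≅ Z^2,  H_1 ≅ Z ⊕ Z/2,  H_2 = 0.

We work with the vertex ordering P < Q < R < S < T < U < V < W < X. The simplices of K, each written with vertices in increasing order, are:

  0-simplices (9): P, Q, R, S, T, U, V, W, X
  1-simplices (18): PR, PX, QS, QT, QU, QV, QW, RX, ST, SU, SV, SW, TU, TV, TW, UV, UW, VW
  2-simplices (10): QSU, QSW, QTU, QTV, QVW, STV, STW, SUV, TUW, UVW

Hence C_0 ≅ Z^9, C_1 ≅ Z^18, C_2 ≅ Z^10.

∂_1: C_1 → C_0 maps an edge to its endpoints' difference, ∂[p,q] = q − p. For instance
  ∂PX = X − P.
The resulting 9×18 matrix has rank 7, and its Smith normal form has invariant factors (1,1,1,1,1,1,1).

The boundary map ∂_2: C_2 → C_1 sends each 2-simplex [p,q,r] to [q,r] − [p,r] + [p,q]. For instance
  ∂UVW = VW − UW + UV,
  ∂TUW = UW − TW + TU.
As a 18×10 matrix over Z this has rank 10, with invariant factors (1,1,1,1,1,1,1,1,1,2).

Now H_k = ker ∂_k / im ∂_{k+1}, so:

  H_0: rank C_0 − rank ∂_1 = 9 − 7 = 2, and the invariant factors of ∂_1 are all 1, so H_0 ≅ Z^2.
  H_1: rank ker ∂_1 − rank ∂_2 = (18 − 7) − 10 = 1, and ∂_2 has invariant factor 2 > 1, so H_1 ≅ Z ⊕ Z/2.
  H_2: rank ker ∂_2 − rank ∂_3 = (10 − 10) − 0 = 0, and there is no ∂_3, so H_2 ≅ 0.

As a check, the Euler characteristic is 9 − 18 + 10 = 1, which agrees with 2 − 1 + 0 = 1.
(K is a triangulation of the disjoint union of the real projective plane RP^2 and the circle S^1.)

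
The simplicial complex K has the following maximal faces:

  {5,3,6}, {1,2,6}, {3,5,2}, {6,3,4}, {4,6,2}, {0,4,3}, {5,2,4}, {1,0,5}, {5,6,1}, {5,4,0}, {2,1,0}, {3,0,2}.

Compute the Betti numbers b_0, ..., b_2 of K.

b_0 = 1, b_1 = 0, b_2 = 0.

Order the vertices as 0 < 1 < 2 < 3 < 4 < 5 < 6. Listing each simplex with vertices in this order, K has dimension 2 with simplices:

  0-simplices (7): [0], [1], [2], [3], [4], [5], [6]
  1-simplices (18): [0,1], [0,2], [0,3], [0,4], [0,5], [1,2], [1,5], [1,6], [2,3], [2,4], [2,5], [2,6], [3,4], [3,5], [3,6], [4,5], [4,6], [5,6]
  2-simplices (12): [0,1,2], [0,1,5], [0,2,3], [0,3,4], [0,4,5], [1,2,6], [1,5,6], [2,3,5], [2,4,5], [2,4,6], [3,4,6], [3,5,6]

so the chain groups are C_0 ≅ Z^7, C_1 ≅ Z^18, C_2 ≅ Z^12.

∂_1: C_1 → C_0 sends each edge [p,q] (with p < q) to q − p.
The 7×18 boundary matrix has rank 6 and Smith normal form diag(1,1,1,1,1,1).

The boundary map ∂_2: C_2 → C_1 sends each 2-simplex [p,q,r] to [q,r] − [p,r] + [p,q]. For instance
  ∂[0,1,2] = [1,2] − [0,2] + [0,1],
  ∂[1,5,6] = [5,6] − [1,6] + [1,5].
As a 18×12 matrix over Z this has rank 12, with invariant factors (1,1,1,1,1,1,1,1,1,1,1,2).

From H_k ≅ ker(∂_k) / im(∂_{k+1}) we obtain:

  H_0: rank C_0 − rank ∂_1 = 7 − 6 = 1, and the invariant factors of ∂_1 are all 1, so H_0 = Z.
  H_1: rank ker ∂_1 − rank ∂_2 = (18 − 6) − 12 = 0, and ∂_2 has invariant factor 2 > 1, so H_1 = Z/2Z.
  H_2: rank ker ∂_2 − rank ∂_3 = (12 − 12) − 0 = 0, and there is no ∂_3, so H_2 = 0.

Hence the Betti numbers are b_0 = 1, b_1 = 0, b_2 = 0.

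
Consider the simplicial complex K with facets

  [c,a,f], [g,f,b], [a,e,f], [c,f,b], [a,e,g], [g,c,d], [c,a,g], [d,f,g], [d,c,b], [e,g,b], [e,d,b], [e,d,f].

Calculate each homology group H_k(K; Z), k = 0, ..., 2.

We work with the vertex ordering a < b < c < d < e < f < g. The simplices of K, each written with vertices in increasing order, are:

  0-simplices (7): a, b, c, d, e, f, g
  1-simplices (18): ac, ae, af, ag, bc, bd, be, bf, bg, cd, cf, cg, de, df, dg, ef, eg, fg
  2-simplices (12): acf, acg, aef, aeg, bcd, bcf, bde, beg, bfg, cdg, def, dfg

giving chain groups C_0 ≅ Z^7, C_1 ≅ Z^18, C_2 ≅ Z^12.

The boundary map ∂_1: C_1 → C_0 is given by ∂[p,q] = [q] − [p]. For instance
  ∂cg = g − c.
The 7×18 boundary matrix has rank 6 and Smith normal form diag(1,1,1,1,1,1).

The boundary map ∂_2: C_2 → C_1 maps a triangle to the signed sum of its edges. For instance
  ∂bcf = cf − bf + bc,
  ∂aeg = eg − ag + ae.
This gives a 18×12 integer matrix of rank 12; reducing to Smith normal form yields diagonal entries (1,1,1,1,1,1,1,1,1,1,1,2).

Reading off H_k = ker ∂_k / im ∂_{k+1}:

  H_0: rank C_0 − rank ∂_1 = 7 − 6 = 1, and the invariant factors of ∂_1 are all 1, so H_0 ≅ Z.
  H_1: rank ker ∂_1 − rank ∂_2 = (18 − 6) − 12 = 0, and ∂_2 has invariant factor 2 > 1, so H_1 ≅ Z/2.
  H_2: rank ker ∂_2 − rank ∂_3 = (12 − 12) − 0 = 0, and there is no ∂_3, so H_2 ≅ 0.

As a check, the Euler characteristic is 7 − 18 + 12 = 1, which agrees with 1 − 0 + 0 = 1.
(K is a triangulation of the real projective plane RP^2.)

H_0 = Z,  H_1 = Z/2,  H_2 = 0.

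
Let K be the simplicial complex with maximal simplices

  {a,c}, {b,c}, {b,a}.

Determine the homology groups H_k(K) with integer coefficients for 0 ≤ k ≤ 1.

H_0 = Z,  H_1 = Z.

Fix the vertex order a < b < c and write every simplex with vertices in increasing order. Then dim K = 1 and the simplices of K are:

  0-simplices (3): a, b, c
  1-simplices (3): ab, ac, bc

so the chain groups are C_0 ≅ Z^3, C_1 ≅ Z^3.

Boundary ∂_1: C_1 → C_0 is given by ∂[p,q] = [q] − [p]. For instance
  ∂ab = b − a.
The resulting 3×3 matrix has rank 2, and its Smith normal form has invariant factors (1,1).

From H_k ≅ ker(∂_k) / im(∂_{k+1}) we obtain:

  H_0: rank C_0 − rank ∂_1 = 3 − 2 = 1, and the invariant factors of ∂_1 are all 1, so H_0 = Z.
  H_1: rank ker ∂_1 − rank ∂_2 = (3 − 2) − 0 = 1, and there is no ∂_2, so H_1 = Z.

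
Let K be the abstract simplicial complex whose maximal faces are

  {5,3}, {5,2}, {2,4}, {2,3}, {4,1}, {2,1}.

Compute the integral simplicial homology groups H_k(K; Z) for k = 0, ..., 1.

H_0 ≅ Z,  H_1 ≅ Z^2.

Take the total order 1 < 2 < 3 < 4 < 5 on the vertex set. Then K (dimension 1) consists of the simplices:

  0-simplices (5): [1], [2], [3], [4], [5]
  1-simplices (6): [1,2], [1,4], [2,3], [2,4], [2,5], [3,5]

giving chain groups C_0 ≅ Z^5, C_1 ≅ Z^6.

∂_1: C_1 → C_0 sends each edge [p,q] (with p < q) to q − p.
As a 5×6 matrix over Z this has rank 4, with invariant factors (1,1,1,1).

Computing H_k = (kernel of ∂_k) / (image of ∂_{k+1}):

  H_0: rank C_0 − rank ∂_1 = 5 − 4 = 1, and the invariant factors of ∂_1 are all 1, so H_0 ≅ Z.
  H_1: rank ker ∂_1 − rank ∂_2 = (6 − 4) − 0 = 2, and there is no ∂_2, so H_1 ≅ Z^2.

As a check, the Euler characteristic is 5 − 6 = -1, which agrees with 1 − 2 = -1.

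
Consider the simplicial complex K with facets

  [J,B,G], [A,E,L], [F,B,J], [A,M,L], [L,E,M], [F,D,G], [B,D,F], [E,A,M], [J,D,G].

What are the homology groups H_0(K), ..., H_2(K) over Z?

H_0 ≅ Z^2,  H_1 ≅ Z,  H_2 ≅ Z.

We work with the vertex ordering A < B < D < E < F < G < J < L < M. The simplices of K, each written with vertices in increasing order, are:

  0-simplices (9): A, B, D, E, F, G, J, L, M
  1-simplices (16): AE, AL, AM, BD, BF, BG, BJ, DF, DG, DJ, EL, EM, FG, FJ, GJ, LM
  2-simplices (9): AEL, AEM, ALM, BDF, BFJ, BGJ, DFG, DGJ, ELM

Hence C_0 ≅ Z^9, C_1 ≅ Z^16, C_2 ≅ Z^9.

The boundary map ∂_1: C_1 → C_0 is given by ∂[p,q] = [q] − [p]. For instance
  ∂FJ = J − F.
The 9×16 boundary matrix has rank 7 and Smith normal form diag(1,1,1,1,1,1,1).

The boundary map ∂_2: C_2 → C_1 maps a triangle to the signed sum of its edges. For instance
  ∂DGJ = GJ − DJ + DG,
  ∂AEM = EM − AM + AE.
This gives a 16×9 integer matrix of rank 8; reducing to Smith normal form yields diagonal entries (1,1,1,1,1,1,1,1).

From H_k ≅ ker(∂_k) / im(∂_{k+1}) we obtain:

  H_0: rank C_0 − rank ∂_1 = 9 − 7 = 2, and the invariant factors of ∂_1 are all 1, so H_0 = Z^2.
  H_1: rank ker ∂_1 − rank ∂_2 = (16 − 7) − 8 = 1, and the invariant factors of ∂_2 are all 1, so H_1 = Z.
  H_2: rank ker ∂_2 − rank ∂_3 = (9 − 8) − 0 = 1, and there is no ∂_3, so H_2 = Z.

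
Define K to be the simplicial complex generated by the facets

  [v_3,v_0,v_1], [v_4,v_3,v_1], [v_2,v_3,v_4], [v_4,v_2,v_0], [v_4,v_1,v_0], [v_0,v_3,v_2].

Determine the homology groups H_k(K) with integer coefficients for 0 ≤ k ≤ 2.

H_0 ≅ Z,  H_1 = 0,  H_2 ≅ Z.

Fix the vertex order v_0 < v_1 < v_2 < v_3 < v_4 and write every simplex with vertices in increasing order. Then dim K = 2 and the simplices of K are:

  0-simplices (5): [v_0], [v_1], [v_2], [v_3], [v_4]
  1-simplices (9): [v_0,v_1], [v_0,v_2], [v_0,v_3], [v_0,v_4], [v_1,v_3], [v_1,v_4], [v_2,v_3], [v_2,v_4], [v_3,v_4]
  2-simplices (6): [v_0,v_1,v_3], [v_0,v_1,v_4], [v_0,v_2,v_3], [v_0,v_2,v_4], [v_1,v_3,v_4], [v_2,v_3,v_4]

giving chain groups C_0 ≅ Z^5, C_1 ≅ Z^9, C_2 ≅ Z^6.

Boundary ∂_1: C_1 → C_0 is given by ∂[p,q] = [q] − [p].
The 5×9 boundary matrix has rank 4 and Smith normal form diag(1,1,1,1).

Boundary ∂_2: C_2 → C_1 maps a triangle to the signed sum of its edges. For instance
  ∂[v_0,v_1,v_4] = [v_1,v_4] − [v_0,v_4] + [v_0,v_1],
  ∂[v_1,v_3,v_4] = [v_3,v_4] − [v_1,v_4] + [v_1,v_3].
The 9×6 boundary matrix has rank 5 and Smith normal form diag(1,1,1,1,1).

Now H_k = ker ∂_k / im ∂_{k+1}, so:

  H_0: rank C_0 − rank ∂_1 = 5 − 4 = 1, and the invariant factors of ∂_1 are all 1, so H_0 = Z.
  H_1: rank ker ∂_1 − rank ∂_2 = (9 − 4) − 5 = 0, and the invariant factors of ∂_2 are all 1, so H_1 = 0.
  H_2: rank ker ∂_2 − rank ∂_3 = (6 − 5) − 0 = 1, and there is no ∂_3, so H_2 = Z.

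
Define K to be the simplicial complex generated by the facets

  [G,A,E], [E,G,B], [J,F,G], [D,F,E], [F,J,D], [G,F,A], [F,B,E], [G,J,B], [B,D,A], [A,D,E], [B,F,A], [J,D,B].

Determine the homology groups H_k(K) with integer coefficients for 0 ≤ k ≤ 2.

Take the total order A < B < D < E < F < G < J on the vertex set. Then K (dimension 2) consists of the simplices:

  0-simplices (7): A, B, D, E, F, G, J
  1-simplices (18): AB, AD, AE, AF, AG, BD, BE, BF, BG, BJ, DE, DF, DJ, EF, EG, FG, FJ, GJ
  2-simplices (12): ABD, ABF, ADE, AEG, AFG, BDJ, BEF, BEG, BGJ, DEF, DFJ, FGJ

Hence C_0 ≅ Z^7, C_1 ≅ Z^18, C_2 ≅ Z^12.

The boundary map ∂_1: C_1 → C_0 is given by ∂[p,q] = [q] − [p]. For instance
  ∂EF = F − E.
The 7×18 boundary matrix has rank 6 and Smith normal form diag(1,1,1,1,1,1).

The boundary map ∂_2: C_2 → C_1 acts by ∂[p,q,r] = [q,r] − [p,r] + [p,q]. For instance
  ∂BEG = EG − BG + BE,
  ∂ABD = BD − AD + AB.
The 18×12 boundary matrix has rank 12 and Smith normal form diag(1,1,1,1,1,1,1,1,1,1,1,2).

Reading off H_k = ker ∂_k / im ∂_{k+1}:

  H_0: rank C_0 − rank ∂_1 = 7 − 6 = 1, and the invariant factors of ∂_1 are all 1, so H_0 ≅ Z.
  H_1: rank ker ∂_1 − rank ∂_2 = (18 − 6) − 12 = 0, and ∂_2 has invariant factor 2 > 1, so H_1 ≅ Z/2.
  H_2: rank ker ∂_2 − rank ∂_3 = (12 − 12) − 0 = 0, and there is no ∂_3, so H_2 ≅ 0.

As a check, the Euler characteristic is 7 − 18 + 12 = 1, which agrees with 1 − 0 + 0 = 1.
(K is a triangulation of the real projective plane RP^2.)

H_0 = Z,  H_1 = Z/2,  H_2 = 0.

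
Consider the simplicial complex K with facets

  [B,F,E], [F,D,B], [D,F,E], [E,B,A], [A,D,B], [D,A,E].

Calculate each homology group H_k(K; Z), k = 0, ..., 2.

Fix the vertex order A < B < D < E < F and write every simplex with vertices in increasing order. Then dim K = 2 and the simplices of K are:

  0-simplices (5): A, B, D, E, F
  1-simplices (9): AB, AD, AE, BD, BE, BF, DE, DF, EF
  2-simplices (6): ABD, ABE, ADE, BDF, BEF, DEF

so the chain groups are C_0 ≅ Z^5, C_1 ≅ Z^9, C_2 ≅ Z^6.

∂_1: C_1 → C_0 sends each edge [p,q] (with p < q) to q − p. For instance
  ∂BF = F − B.
This gives a 5×9 integer matrix of rank 4; reducing to Smith normal form yields diagonal entries (1,1,1,1).

The boundary map ∂_2: C_2 → C_1 acts by ∂[p,q,r] = [q,r] − [p,r] + [p,q]. For instance
  ∂DEF = EF − DF + DE,
  ∂BDF = DF − BF + BD.
The 9×6 boundary matrix has rank 5 and Smith normal form diag(1,1,1,1,1).

From H_k ≅ ker(∂_k) / im(∂_{k+1}) we obtain:

  H_0: rank C_0 − rank ∂_1 = 5 − 4 = 1, and the invariant factors of ∂_1 are all 1, so H_0 ≅ Z.
  H_1: rank ker ∂_1 − rank ∂_2 = (9 − 4) − 5 = 0, and the invariant factors of ∂_2 are all 1, so H_1 ≅ 0.
  H_2: rank ker ∂_2 − rank ∂_3 = (6 − 5) − 0 = 1, and there is no ∂_3, so H_2 ≅ Z.

H_0 = Z,  H_1 = 0,  H_2 = Z.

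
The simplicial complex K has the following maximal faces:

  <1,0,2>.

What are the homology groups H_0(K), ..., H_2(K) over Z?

We work with the vertex ordering 0 < 1 < 2. The simplices of K, each written with vertices in increasing order, are:

  0-simplices (3): [0], [1], [2]
  1-simplices (3): [0,1], [0,2], [1,2]
  2-simplices (1): [0,1,2]

Hence C_0 ≅ Z^3, C_1 ≅ Z^3, C_2 ≅ Z^1.

Boundary ∂_1: C_1 → C_0 is given by ∂[p,q] = [q] − [p]. For instance
  ∂[0,1] = [1] − [0].
As a 3×3 matrix over Z this has rank 2, with invariant factors (1,1).

The boundary map ∂_2: C_2 → C_1 acts by ∂[p,q,r] = [q,r] − [p,r] + [p,q]. For instance
  ∂[0,1,2] = [1,2] − [0,2] + [0,1].
This gives a 3×1 integer matrix of rank 1; reducing to Smith normal form yields diagonal entries (1).

Now H_k = ker ∂_k / im ∂_{k+1}, so:

  H_0: rank C_0 − rank ∂_1 = 3 − 2 = 1, and the invariant factors of ∂_1 are all 1, so H_0 = Z.
  H_1: rank ker ∂_1 − rank ∂_2 = (3 − 2) − 1 = 0, and the invariant factors of ∂_2 are all 1, so H_1 = 0.
  H_2: rank ker ∂_2 − rank ∂_3 = (1 − 1) − 0 = 0, and there is no ∂_3, so H_2 = 0.

As a check, the Euler characteristic is 3 − 3 + 1 = 1, which agrees with 1 − 0 + 0 = 1.
(K is a triangulation of the 2-simplex.)

H_0 ≅ Z,  H_1 = 0,  H_2 = 0.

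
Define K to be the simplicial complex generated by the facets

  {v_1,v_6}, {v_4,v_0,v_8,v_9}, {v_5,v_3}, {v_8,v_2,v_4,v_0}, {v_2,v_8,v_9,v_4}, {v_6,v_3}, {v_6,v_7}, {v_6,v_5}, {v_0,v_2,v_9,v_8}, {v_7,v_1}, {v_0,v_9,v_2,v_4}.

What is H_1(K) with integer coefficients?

H_1 = Z^2.

We work with the vertex ordering v_0 < v_1 < v_2 < v_3 < v_4 < v_5 < v_6 < v_7 < v_8 < v_9. The simplices of K, each written with vertices in increasing order, are:

  0-simplices (10): [v_0], [v_1], [v_2], [v_3], [v_4], [v_5], [v_6], [v_7], [v_8], [v_9]
  1-simplices (16): (16 of them)
  2-simplices (10): [v_0,v_2,v_4], [v_0,v_2,v_8], [v_0,v_2,v_9], [v_0,v_4,v_8], [v_0,v_4,v_9], [v_0,v_8,v_9], [v_2,v_4,v_8], [v_2,v_4,v_9], [v_2,v_8,v_9], [v_4,v_8,v_9]
  3-simplices (5): [v_0,v_2,v_4,v_8], [v_0,v_2,v_4,v_9], [v_0,v_2,v_8,v_9], [v_0,v_4,v_8,v_9], [v_2,v_4,v_8,v_9]

Hence C_0 ≅ Z^10, C_1 ≅ Z^16, C_2 ≅ Z^10, C_3 ≅ Z^5.

The boundary map ∂_1: C_1 → C_0 maps an edge to its endpoints' difference, ∂[p,q] = q − p.
As a 10×16 matrix over Z this has rank 8, with invariant factors (1,1,1,1,1,1,1,1).

∂_2: C_2 → C_1 maps a triangle to the signed sum of its edges. For instance
  ∂[v_2,v_8,v_9] = [v_8,v_9] − [v_2,v_9] + [v_2,v_8],
  ∂[v_4,v_8,v_9] = [v_8,v_9] − [v_4,v_9] + [v_4,v_8].
This gives a 16×10 integer matrix of rank 6; reducing to Smith normal form yields diagonal entries (1,1,1,1,1,1).

Boundary ∂_3: C_3 → C_2 sends each 3-simplex σ to the alternating sum Σ_i (−1)^i (σ with its i-th vertex removed). For instance
  ∂[v_0,v_2,v_8,v_9] = [v_2,v_8,v_9] − [v_0,v_8,v_9] + [v_0,v_2,v_9] − [v_0,v_2,v_8],
  ∂[v_0,v_2,v_4,v_8] = [v_2,v_4,v_8] − [v_0,v_4,v_8] + [v_0,v_2,v_8] − [v_0,v_2,v_4].
As a 10×5 matrix over Z this has rank 4, with invariant factors (1,1,1,1).

Computing H_k = (kernel of ∂_k) / (image of ∂_{k+1}):

  H_1: rank ker ∂_1 − rank ∂_2 = (16 − 8) − 6 = 2, and the invariant factors of ∂_2 are all 1, so H_1 ≅ Z^2.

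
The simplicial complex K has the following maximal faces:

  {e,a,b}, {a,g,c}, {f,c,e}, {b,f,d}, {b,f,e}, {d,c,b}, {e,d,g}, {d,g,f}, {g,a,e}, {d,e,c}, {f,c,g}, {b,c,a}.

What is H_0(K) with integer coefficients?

H_0 = Z.

Order the vertices as a < b < c < d < e < f < g. Listing each simplex with vertices in this order, K has dimension 2 with simplices:

  0-simplices (7): a, b, c, d, e, f, g
  1-simplices (18): ab, ac, ae, ag, bc, bd, be, bf, cd, ce, cf, cg, de, df, dg, ef, eg, fg
  2-simplices (12): abc, abe, acg, aeg, bcd, bdf, bef, cde, cef, cfg, deg, dfg

so the chain groups are C_0 ≅ Z^7, C_1 ≅ Z^18, C_2 ≅ Z^12.

∂_1: C_1 → C_0 maps an edge to its endpoints' difference, ∂[p,q] = q − p. For instance
  ∂ae = e − a.
As a 7×18 matrix over Z this has rank 6, with invariant factors (1,1,1,1,1,1).

Boundary ∂_2: C_2 → C_1 acts by ∂[p,q,r] = [q,r] − [p,r] + [p,q]. For instance
  ∂cde = de − ce + cd,
  ∂bcd = cd − bd + bc.
As a 18×12 matrix over Z this has rank 12, with invariant factors (1,1,1,1,1,1,1,1,1,1,1,2).

Reading off H_k = ker ∂_k / im ∂_{k+1}:

  H_0: rank C_0 − rank ∂_1 = 7 − 6 = 1, and the invariant factors of ∂_1 are all 1, so H_0 ≅ Z.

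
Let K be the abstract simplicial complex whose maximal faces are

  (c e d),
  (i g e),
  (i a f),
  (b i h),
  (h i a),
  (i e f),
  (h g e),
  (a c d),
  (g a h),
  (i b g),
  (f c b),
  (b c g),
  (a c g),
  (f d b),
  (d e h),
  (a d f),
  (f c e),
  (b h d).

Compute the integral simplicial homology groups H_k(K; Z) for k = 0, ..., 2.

Fix the vertex order a < b < c < d < e < f < g < h < i and write every simplex with vertices in increasing order. Then dim K = 2 and the simplices of K are:

  0-simplices (9): a, b, c, d, e, f, g, h, i
  1-simplices (27): ac, ad, af, ag, ah, ai, bc, bd, bf, bg, bh, bi, cd, ce, cf, cg, de, df, dh, ef, eg, eh, ei, fi, gh, gi, hi
  2-simplices (18): acd, acg, adf, afi, agh, ahi, bcf, bcg, bdf, bdh, bgi, bhi, cde, cef, deh, efi, egh, egi

giving chain groups C_0 ≅ Z^9, C_1 ≅ Z^27, C_2 ≅ Z^18.

The boundary map ∂_1: C_1 → C_0 sends each edge [p,q] (with p < q) to q − p. For instance
  ∂ce = e − c.
As a 9×27 matrix over Z this has rank 8, with invariant factors (1,1,1,1,1,1,1,1).

Boundary ∂_2: C_2 → C_1 maps a triangle to the signed sum of its edges. For instance
  ∂cef = ef − cf + ce,
  ∂bdf = df − bf + bd.
The resulting 27×18 matrix has rank 18, and its Smith normal form has invariant factors (1,1,1,1,1,1,1,1,1,1,1,1,1,1,1,1,1,2).

From H_k ≅ ker(∂_k) / im(∂_{k+1}) we obtain:

  H_0: rank C_0 − rank ∂_1 = 9 − 8 = 1, and the invariant factors of ∂_1 are all 1, so H_0 ≅ Z.
  H_1: rank ker ∂_1 − rank ∂_2 = (27 − 8) − 18 = 1, and ∂_2 has invariant factor 2 > 1, so H_1 ≅ Z ⊕ Z/2.
  H_2: rank ker ∂_2 − rank ∂_3 = (18 − 18) − 0 = 0, and there is no ∂_3, so H_2 ≅ 0.

As a check, the Euler characteristic is 9 − 27 + 18 = 0, which agrees with 1 − 1 + 0 = 0.

H_0 = Z,  H_1 = Z ⊕ Z/2,  H_2 = 0.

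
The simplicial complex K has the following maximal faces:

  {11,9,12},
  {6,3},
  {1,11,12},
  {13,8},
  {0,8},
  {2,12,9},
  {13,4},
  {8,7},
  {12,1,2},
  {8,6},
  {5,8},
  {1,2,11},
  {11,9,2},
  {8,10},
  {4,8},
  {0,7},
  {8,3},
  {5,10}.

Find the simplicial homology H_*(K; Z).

H_0 ≅ Z^2,  H_1 ≅ Z^4,  H_2 ≅ Z.

Order the vertices as 0 < 1 < 2 < 3 < 4 < 5 < 6 < 7 < 8 < 9 < 10 < 11 < 12 < 13. Listing each simplex with vertices in this order, K has dimension 2 with simplices:

  0-simplices (14): [0], [1], [2], [3], [4], [5], [6], [7], [8], [9], [10], [11], [12], [13]
  1-simplices (21): [0,7], [0,8], [1,2], [1,11], [1,12], [2,9], [2,11], [2,12], [3,6], [3,8], [4,8], [4,13], [5,8], [5,10], [6,8], [7,8], [8,10], [8,13], [9,11], [9,12], [11,12]
  2-simplices (6): [1,2,11], [1,2,12], [1,11,12], [2,9,11], [2,9,12], [9,11,12]

Hence C_0 ≅ Z^14, C_1 ≅ Z^21, C_2 ≅ Z^6.

Boundary ∂_1: C_1 → C_0 is given by ∂[p,q] = [q] − [p]. For instance
  ∂[0,8] = [8] − [0].
This gives a 14×21 integer matrix of rank 12; reducing to Smith normal form yields diagonal entries (1,1,1,1,1,1,1,1,1,1,1,1).

∂_2: C_2 → C_1 acts by ∂[p,q,r] = [q,r] − [p,r] + [p,q]. For instance
  ∂[1,11,12] = [11,12] − [1,12] + [1,11],
  ∂[1,2,11] = [2,11] − [1,11] + [1,2].
As a 21×6 matrix over Z this has rank 5, with invariant factors (1,1,1,1,1).

Computing H_k = (kernel of ∂_k) / (image of ∂_{k+1}):

  H_0: rank C_0 − rank ∂_1 = 14 − 12 = 2, and the invariant factors of ∂_1 are all 1, so H_0 ≅ Z^2.
  H_1: rank ker ∂_1 − rank ∂_2 = (21 − 12) − 5 = 4, and the invariant factors of ∂_2 are all 1, so H_1 ≅ Z^4.
  H_2: rank ker ∂_2 − rank ∂_3 = (6 − 5) − 0 = 1, and there is no ∂_3, so H_2 ≅ Z.

As a check, the Euler characteristic is 14 − 21 + 6 = -1, which agrees with 2 − 4 + 1 = -1.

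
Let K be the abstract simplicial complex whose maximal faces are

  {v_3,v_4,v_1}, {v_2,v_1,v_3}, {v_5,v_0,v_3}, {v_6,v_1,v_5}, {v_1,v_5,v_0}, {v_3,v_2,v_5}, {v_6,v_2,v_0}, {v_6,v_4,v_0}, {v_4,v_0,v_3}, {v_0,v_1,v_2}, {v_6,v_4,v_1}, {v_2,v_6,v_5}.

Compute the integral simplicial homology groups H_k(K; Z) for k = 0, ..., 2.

K has 7 vertices, 18 edges, 12 triangles.
rank ∂_0 = 0, rank ∂_1 = 6 ⇒ b_0 = 7 − 0 − 6 = 1; all invariant factors of ∂_1 are 1 so no torsion. So H_0 = Z.
rank ∂_1 = 6, rank ∂_2 = 12 ⇒ b_1 = 18 − 6 − 12 = 0; ∂_2 has invariant factor(s) [2] giving torsion. So H_1 = Z/2.
rank ∂_2 = 12, rank ∂_3 = 0 ⇒ b_2 = 12 − 12 − 0 = 0. So H_2 = 0.

H_0 = Z,  H_1 = Z/2,  H_2 = 0.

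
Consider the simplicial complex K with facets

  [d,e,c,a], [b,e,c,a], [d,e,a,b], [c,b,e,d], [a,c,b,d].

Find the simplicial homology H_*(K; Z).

H_0 = Z,  H_1 = 0,  H_2 = 0,  H_3 = Z.

Fix the vertex order a < b < c < d < e and write every simplex with vertices in increasing order. Then dim K = 3 and the simplices of K are:

  0-simplices (5): a, b, c, d, e
  1-simplices (10): ab, ac, ad, ae, bc, bd, be, cd, ce, de
  2-simplices (10): abc, abd, abe, acd, ace, ade, bcd, bce, bde, cde
  3-simplices (5): abcd, abce, abde, acde, bcde

so the chain groups are C_0 ≅ Z^5, C_1 ≅ Z^10, C_2 ≅ Z^10, C_3 ≅ Z^5.

∂_1: C_1 → C_0 is given by ∂[p,q] = [q] − [p]. For instance
  ∂ae = e − a.
As a 5×10 matrix over Z this has rank 4, with invariant factors (1,1,1,1).

∂_2: C_2 → C_1 maps a triangle to the signed sum of its edges. For instance
  ∂bce = ce − be + bc,
  ∂abd = bd − ad + ab.
This gives a 10×10 integer matrix of rank 6; reducing to Smith normal form yields diagonal entries (1,1,1,1,1,1).

∂_3: C_3 → C_2 sends each 3-simplex σ to the alternating sum Σ_i (−1)^i (σ with its i-th vertex removed). For instance
  ∂abce = bce − ace + abe − abc,
  ∂bcde = cde − bde + bce − bcd.
The 10×5 boundary matrix has rank 4 and Smith normal form diag(1,1,1,1).

Computing H_k = (kernel of ∂_k) / (image of ∂_{k+1}):

  H_0: rank C_0 − rank ∂_1 = 5 − 4 = 1, and the invariant factors of ∂_1 are all 1, so H_0 = Z.
  H_1: rank ker ∂_1 − rank ∂_2 = (10 − 4) − 6 = 0, and the invariant factors of ∂_2 are all 1, so H_1 = 0.
  H_2: rank ker ∂_2 − rank ∂_3 = (10 − 6) − 4 = 0, and the invariant factors of ∂_3 are all 1, so H_2 = 0.
  H_3: rank ker ∂_3 − rank ∂_4 = (5 − 4) − 0 = 1, and there is no ∂_4, so H_3 = Z.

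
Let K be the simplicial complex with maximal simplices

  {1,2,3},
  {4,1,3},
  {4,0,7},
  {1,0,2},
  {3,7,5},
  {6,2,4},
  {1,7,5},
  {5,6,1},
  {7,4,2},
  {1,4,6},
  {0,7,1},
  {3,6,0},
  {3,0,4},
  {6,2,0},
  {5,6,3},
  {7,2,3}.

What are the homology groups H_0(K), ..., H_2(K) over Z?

H_0 = Z,  H_1 = Z^2,  H_2 = Z.

Fix the vertex order 0 < 1 < 2 < 3 < 4 < 5 < 6 < 7 and write every simplex with vertices in increasing order. Then dim K = 2 and the simplices of K are:

  0-simplices (8): [0], [1], [2], [3], [4], [5], [6], [7]
  1-simplices (24): (24 of them)
  2-simplices (16): [0,1,2], [0,1,7], [0,2,6], [0,3,4], [0,3,6], [0,4,7], [1,2,3], [1,3,4], [1,4,6], [1,5,6], [1,5,7], [2,3,7], [2,4,6], [2,4,7], [3,5,6], [3,5,7]

giving chain groups C_0 ≅ Z^8, C_1 ≅ Z^24, C_2 ≅ Z^16.

The boundary map ∂_1: C_1 → C_0 maps an edge to its endpoints' difference, ∂[p,q] = q − p. For instance
  ∂[3,4] = [4] − [3].
As a 8×24 matrix over Z this has rank 7, with invariant factors (1,1,1,1,1,1,1).

∂_2: C_2 → C_1 maps a triangle to the signed sum of its edges. For instance
  ∂[0,3,4] = [3,4] − [0,4] + [0,3],
  ∂[0,3,6] = [3,6] − [0,6] + [0,3].
As a 24×16 matrix over Z this has rank 15, with invariant factors (1,1,1,1,1,1,1,1,1,1,1,1,1,1,1).

From H_k ≅ ker(∂_k) / im(∂_{k+1}) we obtain:

  H_0: rank C_0 − rank ∂_1 = 8 − 7 = 1, and the invariant factors of ∂_1 are all 1, so H_0 = Z.
  H_1: rank ker ∂_1 − rank ∂_2 = (24 − 7) − 15 = 2, and the invariant factors of ∂_2 are all 1, so H_1 = Z^2.
  H_2: rank ker ∂_2 − rank ∂_3 = (16 − 15) − 0 = 1, and there is no ∂_3, so H_2 = Z.

As a check, the Euler characteristic is 8 − 24 + 16 = 0, which agrees with 1 − 2 + 1 = 0.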